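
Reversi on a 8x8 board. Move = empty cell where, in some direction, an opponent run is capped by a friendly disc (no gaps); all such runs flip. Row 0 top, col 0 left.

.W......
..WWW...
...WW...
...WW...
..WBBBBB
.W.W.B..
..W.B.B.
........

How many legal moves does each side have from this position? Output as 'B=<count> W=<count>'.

-- B to move --
(0,0): no bracket -> illegal
(0,2): no bracket -> illegal
(0,3): flips 3 -> legal
(0,4): flips 3 -> legal
(0,5): no bracket -> illegal
(1,0): no bracket -> illegal
(1,1): no bracket -> illegal
(1,5): no bracket -> illegal
(2,1): no bracket -> illegal
(2,2): flips 1 -> legal
(2,5): flips 1 -> legal
(3,1): flips 2 -> legal
(3,2): no bracket -> illegal
(3,5): no bracket -> illegal
(4,0): no bracket -> illegal
(4,1): flips 1 -> legal
(5,0): no bracket -> illegal
(5,2): no bracket -> illegal
(5,4): no bracket -> illegal
(6,0): no bracket -> illegal
(6,1): no bracket -> illegal
(6,3): flips 1 -> legal
(7,1): flips 2 -> legal
(7,2): no bracket -> illegal
(7,3): no bracket -> illegal
B mobility = 8
-- W to move --
(3,2): no bracket -> illegal
(3,5): flips 1 -> legal
(3,6): no bracket -> illegal
(3,7): no bracket -> illegal
(5,2): flips 1 -> legal
(5,4): flips 1 -> legal
(5,6): flips 1 -> legal
(5,7): no bracket -> illegal
(6,3): no bracket -> illegal
(6,5): no bracket -> illegal
(6,7): no bracket -> illegal
(7,3): no bracket -> illegal
(7,4): no bracket -> illegal
(7,5): flips 1 -> legal
(7,6): no bracket -> illegal
(7,7): flips 3 -> legal
W mobility = 6

Answer: B=8 W=6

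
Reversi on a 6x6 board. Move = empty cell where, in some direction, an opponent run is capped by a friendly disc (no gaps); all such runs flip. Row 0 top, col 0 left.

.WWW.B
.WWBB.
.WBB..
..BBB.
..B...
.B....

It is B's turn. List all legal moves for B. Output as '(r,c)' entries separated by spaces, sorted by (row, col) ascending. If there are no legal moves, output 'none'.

(0,0): flips 1 -> legal
(0,4): no bracket -> illegal
(1,0): flips 3 -> legal
(2,0): flips 1 -> legal
(3,0): no bracket -> illegal
(3,1): no bracket -> illegal

Answer: (0,0) (1,0) (2,0)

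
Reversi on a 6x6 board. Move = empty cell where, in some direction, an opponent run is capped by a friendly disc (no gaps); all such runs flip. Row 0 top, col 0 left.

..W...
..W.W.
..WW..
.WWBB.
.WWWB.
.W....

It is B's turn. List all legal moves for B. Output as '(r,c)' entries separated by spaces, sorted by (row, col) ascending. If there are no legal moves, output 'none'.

Answer: (0,1) (1,1) (1,3) (3,0) (4,0) (5,2) (5,3)

Derivation:
(0,1): flips 2 -> legal
(0,3): no bracket -> illegal
(0,4): no bracket -> illegal
(0,5): no bracket -> illegal
(1,1): flips 1 -> legal
(1,3): flips 1 -> legal
(1,5): no bracket -> illegal
(2,0): no bracket -> illegal
(2,1): no bracket -> illegal
(2,4): no bracket -> illegal
(2,5): no bracket -> illegal
(3,0): flips 2 -> legal
(4,0): flips 3 -> legal
(5,0): no bracket -> illegal
(5,2): flips 1 -> legal
(5,3): flips 1 -> legal
(5,4): no bracket -> illegal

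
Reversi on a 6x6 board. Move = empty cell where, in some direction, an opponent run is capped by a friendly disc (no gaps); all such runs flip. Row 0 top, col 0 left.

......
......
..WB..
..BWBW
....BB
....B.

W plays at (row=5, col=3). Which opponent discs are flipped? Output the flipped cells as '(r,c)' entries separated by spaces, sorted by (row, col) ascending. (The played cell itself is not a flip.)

Answer: (4,4)

Derivation:
Dir NW: first cell '.' (not opp) -> no flip
Dir N: first cell '.' (not opp) -> no flip
Dir NE: opp run (4,4) capped by W -> flip
Dir W: first cell '.' (not opp) -> no flip
Dir E: opp run (5,4), next='.' -> no flip
Dir SW: edge -> no flip
Dir S: edge -> no flip
Dir SE: edge -> no flip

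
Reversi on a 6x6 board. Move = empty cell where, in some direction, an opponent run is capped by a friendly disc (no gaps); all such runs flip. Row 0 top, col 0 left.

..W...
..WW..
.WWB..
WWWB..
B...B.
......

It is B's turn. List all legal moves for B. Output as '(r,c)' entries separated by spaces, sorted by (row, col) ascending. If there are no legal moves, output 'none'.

Answer: (0,1) (0,3) (0,4) (1,1) (2,0) (4,1)

Derivation:
(0,1): flips 1 -> legal
(0,3): flips 1 -> legal
(0,4): flips 3 -> legal
(1,0): no bracket -> illegal
(1,1): flips 1 -> legal
(1,4): no bracket -> illegal
(2,0): flips 3 -> legal
(2,4): no bracket -> illegal
(4,1): flips 1 -> legal
(4,2): no bracket -> illegal
(4,3): no bracket -> illegal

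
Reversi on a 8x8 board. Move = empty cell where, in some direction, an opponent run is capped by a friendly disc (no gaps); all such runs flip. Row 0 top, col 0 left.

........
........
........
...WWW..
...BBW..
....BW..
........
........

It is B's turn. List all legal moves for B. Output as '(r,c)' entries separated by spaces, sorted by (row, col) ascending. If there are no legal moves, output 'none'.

(2,2): flips 1 -> legal
(2,3): flips 1 -> legal
(2,4): flips 1 -> legal
(2,5): flips 1 -> legal
(2,6): flips 1 -> legal
(3,2): no bracket -> illegal
(3,6): flips 1 -> legal
(4,2): no bracket -> illegal
(4,6): flips 1 -> legal
(5,6): flips 1 -> legal
(6,4): no bracket -> illegal
(6,5): no bracket -> illegal
(6,6): flips 1 -> legal

Answer: (2,2) (2,3) (2,4) (2,5) (2,6) (3,6) (4,6) (5,6) (6,6)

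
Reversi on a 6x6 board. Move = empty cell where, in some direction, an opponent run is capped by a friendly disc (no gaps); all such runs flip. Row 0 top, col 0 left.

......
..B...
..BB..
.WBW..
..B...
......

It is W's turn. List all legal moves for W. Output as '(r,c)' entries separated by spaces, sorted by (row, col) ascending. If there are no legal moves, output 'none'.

Answer: (1,1) (1,3) (5,1) (5,3)

Derivation:
(0,1): no bracket -> illegal
(0,2): no bracket -> illegal
(0,3): no bracket -> illegal
(1,1): flips 1 -> legal
(1,3): flips 2 -> legal
(1,4): no bracket -> illegal
(2,1): no bracket -> illegal
(2,4): no bracket -> illegal
(3,4): no bracket -> illegal
(4,1): no bracket -> illegal
(4,3): no bracket -> illegal
(5,1): flips 1 -> legal
(5,2): no bracket -> illegal
(5,3): flips 1 -> legal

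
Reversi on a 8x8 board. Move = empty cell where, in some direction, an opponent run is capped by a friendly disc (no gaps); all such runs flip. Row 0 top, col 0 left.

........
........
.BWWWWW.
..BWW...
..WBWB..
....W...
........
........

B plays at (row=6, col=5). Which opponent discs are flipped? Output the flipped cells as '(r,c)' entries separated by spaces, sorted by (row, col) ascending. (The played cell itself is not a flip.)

Dir NW: opp run (5,4) capped by B -> flip
Dir N: first cell '.' (not opp) -> no flip
Dir NE: first cell '.' (not opp) -> no flip
Dir W: first cell '.' (not opp) -> no flip
Dir E: first cell '.' (not opp) -> no flip
Dir SW: first cell '.' (not opp) -> no flip
Dir S: first cell '.' (not opp) -> no flip
Dir SE: first cell '.' (not opp) -> no flip

Answer: (5,4)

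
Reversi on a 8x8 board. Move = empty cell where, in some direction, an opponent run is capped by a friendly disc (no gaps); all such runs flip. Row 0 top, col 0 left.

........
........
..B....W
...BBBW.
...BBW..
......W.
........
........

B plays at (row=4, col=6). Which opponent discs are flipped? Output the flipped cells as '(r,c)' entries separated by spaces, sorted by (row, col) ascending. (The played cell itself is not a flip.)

Answer: (4,5)

Derivation:
Dir NW: first cell 'B' (not opp) -> no flip
Dir N: opp run (3,6), next='.' -> no flip
Dir NE: first cell '.' (not opp) -> no flip
Dir W: opp run (4,5) capped by B -> flip
Dir E: first cell '.' (not opp) -> no flip
Dir SW: first cell '.' (not opp) -> no flip
Dir S: opp run (5,6), next='.' -> no flip
Dir SE: first cell '.' (not opp) -> no flip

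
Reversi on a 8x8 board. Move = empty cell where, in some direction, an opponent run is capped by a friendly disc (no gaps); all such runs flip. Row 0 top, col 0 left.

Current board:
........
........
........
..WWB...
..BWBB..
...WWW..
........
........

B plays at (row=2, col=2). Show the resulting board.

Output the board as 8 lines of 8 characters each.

Answer: ........
........
..B.....
..BBB...
..BWBB..
...WWW..
........
........

Derivation:
Place B at (2,2); scan 8 dirs for brackets.
Dir NW: first cell '.' (not opp) -> no flip
Dir N: first cell '.' (not opp) -> no flip
Dir NE: first cell '.' (not opp) -> no flip
Dir W: first cell '.' (not opp) -> no flip
Dir E: first cell '.' (not opp) -> no flip
Dir SW: first cell '.' (not opp) -> no flip
Dir S: opp run (3,2) capped by B -> flip
Dir SE: opp run (3,3) capped by B -> flip
All flips: (3,2) (3,3)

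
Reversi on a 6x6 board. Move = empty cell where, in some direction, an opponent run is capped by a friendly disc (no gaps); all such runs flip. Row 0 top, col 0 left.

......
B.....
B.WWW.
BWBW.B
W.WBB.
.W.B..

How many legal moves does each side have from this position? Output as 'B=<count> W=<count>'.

-- B to move --
(1,1): flips 2 -> legal
(1,2): flips 1 -> legal
(1,3): flips 3 -> legal
(1,4): flips 1 -> legal
(1,5): no bracket -> illegal
(2,1): no bracket -> illegal
(2,5): no bracket -> illegal
(3,4): flips 1 -> legal
(4,1): flips 1 -> legal
(5,0): flips 1 -> legal
(5,2): flips 1 -> legal
B mobility = 8
-- W to move --
(0,0): flips 3 -> legal
(0,1): no bracket -> illegal
(1,1): no bracket -> illegal
(2,1): no bracket -> illegal
(2,5): no bracket -> illegal
(3,4): no bracket -> illegal
(4,1): flips 1 -> legal
(4,5): flips 2 -> legal
(5,2): no bracket -> illegal
(5,4): no bracket -> illegal
(5,5): flips 1 -> legal
W mobility = 4

Answer: B=8 W=4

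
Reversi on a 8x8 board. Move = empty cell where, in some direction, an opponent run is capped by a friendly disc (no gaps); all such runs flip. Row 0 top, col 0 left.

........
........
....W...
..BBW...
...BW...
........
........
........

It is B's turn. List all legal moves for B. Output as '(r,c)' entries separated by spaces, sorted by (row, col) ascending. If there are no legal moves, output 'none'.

Answer: (1,5) (2,5) (3,5) (4,5) (5,5)

Derivation:
(1,3): no bracket -> illegal
(1,4): no bracket -> illegal
(1,5): flips 1 -> legal
(2,3): no bracket -> illegal
(2,5): flips 1 -> legal
(3,5): flips 1 -> legal
(4,5): flips 1 -> legal
(5,3): no bracket -> illegal
(5,4): no bracket -> illegal
(5,5): flips 1 -> legal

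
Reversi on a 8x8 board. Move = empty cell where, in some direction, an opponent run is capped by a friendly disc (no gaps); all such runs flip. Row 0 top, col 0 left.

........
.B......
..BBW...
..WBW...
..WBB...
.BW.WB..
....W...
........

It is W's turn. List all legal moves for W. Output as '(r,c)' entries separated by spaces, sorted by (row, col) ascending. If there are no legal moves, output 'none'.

Answer: (1,2) (1,4) (2,1) (4,5) (4,6) (5,0) (5,6) (6,0)

Derivation:
(0,0): no bracket -> illegal
(0,1): no bracket -> illegal
(0,2): no bracket -> illegal
(1,0): no bracket -> illegal
(1,2): flips 2 -> legal
(1,3): no bracket -> illegal
(1,4): flips 1 -> legal
(2,0): no bracket -> illegal
(2,1): flips 2 -> legal
(3,1): no bracket -> illegal
(3,5): no bracket -> illegal
(4,0): no bracket -> illegal
(4,1): no bracket -> illegal
(4,5): flips 2 -> legal
(4,6): flips 1 -> legal
(5,0): flips 1 -> legal
(5,3): no bracket -> illegal
(5,6): flips 1 -> legal
(6,0): flips 1 -> legal
(6,1): no bracket -> illegal
(6,2): no bracket -> illegal
(6,5): no bracket -> illegal
(6,6): no bracket -> illegal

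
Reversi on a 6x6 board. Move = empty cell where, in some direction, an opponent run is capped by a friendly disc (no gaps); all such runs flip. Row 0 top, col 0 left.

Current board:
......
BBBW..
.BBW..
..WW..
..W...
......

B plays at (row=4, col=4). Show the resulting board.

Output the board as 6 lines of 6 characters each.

Answer: ......
BBBW..
.BBW..
..WB..
..W.B.
......

Derivation:
Place B at (4,4); scan 8 dirs for brackets.
Dir NW: opp run (3,3) capped by B -> flip
Dir N: first cell '.' (not opp) -> no flip
Dir NE: first cell '.' (not opp) -> no flip
Dir W: first cell '.' (not opp) -> no flip
Dir E: first cell '.' (not opp) -> no flip
Dir SW: first cell '.' (not opp) -> no flip
Dir S: first cell '.' (not opp) -> no flip
Dir SE: first cell '.' (not opp) -> no flip
All flips: (3,3)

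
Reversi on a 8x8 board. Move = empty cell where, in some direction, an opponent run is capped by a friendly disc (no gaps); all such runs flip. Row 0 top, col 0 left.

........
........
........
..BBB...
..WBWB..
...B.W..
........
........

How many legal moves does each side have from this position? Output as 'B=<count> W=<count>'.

Answer: B=8 W=6

Derivation:
-- B to move --
(3,1): flips 1 -> legal
(3,5): flips 1 -> legal
(4,1): flips 1 -> legal
(4,6): no bracket -> illegal
(5,1): flips 1 -> legal
(5,2): flips 1 -> legal
(5,4): flips 1 -> legal
(5,6): no bracket -> illegal
(6,4): no bracket -> illegal
(6,5): flips 1 -> legal
(6,6): flips 2 -> legal
B mobility = 8
-- W to move --
(2,1): no bracket -> illegal
(2,2): flips 2 -> legal
(2,3): no bracket -> illegal
(2,4): flips 2 -> legal
(2,5): no bracket -> illegal
(3,1): no bracket -> illegal
(3,5): flips 1 -> legal
(3,6): no bracket -> illegal
(4,1): no bracket -> illegal
(4,6): flips 1 -> legal
(5,2): no bracket -> illegal
(5,4): no bracket -> illegal
(5,6): no bracket -> illegal
(6,2): flips 1 -> legal
(6,3): no bracket -> illegal
(6,4): flips 1 -> legal
W mobility = 6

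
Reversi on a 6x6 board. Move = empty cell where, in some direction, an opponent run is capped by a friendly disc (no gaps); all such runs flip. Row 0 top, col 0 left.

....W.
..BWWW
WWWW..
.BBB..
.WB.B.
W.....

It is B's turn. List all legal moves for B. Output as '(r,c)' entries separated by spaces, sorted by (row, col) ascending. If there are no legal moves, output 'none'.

Answer: (0,3) (0,5) (1,0) (1,1) (3,0) (3,4) (4,0) (5,1)

Derivation:
(0,2): no bracket -> illegal
(0,3): flips 2 -> legal
(0,5): flips 2 -> legal
(1,0): flips 1 -> legal
(1,1): flips 2 -> legal
(2,4): no bracket -> illegal
(2,5): no bracket -> illegal
(3,0): flips 1 -> legal
(3,4): flips 1 -> legal
(4,0): flips 1 -> legal
(5,1): flips 1 -> legal
(5,2): no bracket -> illegal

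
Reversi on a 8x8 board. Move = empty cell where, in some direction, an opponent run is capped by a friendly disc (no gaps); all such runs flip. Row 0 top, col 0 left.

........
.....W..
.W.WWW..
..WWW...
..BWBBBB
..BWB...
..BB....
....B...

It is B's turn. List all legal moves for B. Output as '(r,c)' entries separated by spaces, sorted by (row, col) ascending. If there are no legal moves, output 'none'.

Answer: (0,6) (1,0) (1,2) (1,3) (1,4) (1,6) (2,2) (6,4)

Derivation:
(0,4): no bracket -> illegal
(0,5): no bracket -> illegal
(0,6): flips 3 -> legal
(1,0): flips 3 -> legal
(1,1): no bracket -> illegal
(1,2): flips 2 -> legal
(1,3): flips 4 -> legal
(1,4): flips 2 -> legal
(1,6): flips 3 -> legal
(2,0): no bracket -> illegal
(2,2): flips 2 -> legal
(2,6): no bracket -> illegal
(3,0): no bracket -> illegal
(3,1): no bracket -> illegal
(3,5): no bracket -> illegal
(3,6): no bracket -> illegal
(4,1): no bracket -> illegal
(6,4): flips 1 -> legal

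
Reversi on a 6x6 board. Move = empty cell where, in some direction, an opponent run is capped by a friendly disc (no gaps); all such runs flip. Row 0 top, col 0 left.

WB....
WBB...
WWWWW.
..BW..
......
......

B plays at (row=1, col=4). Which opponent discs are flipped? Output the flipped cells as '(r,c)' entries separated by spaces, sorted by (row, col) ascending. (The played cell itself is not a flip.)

Dir NW: first cell '.' (not opp) -> no flip
Dir N: first cell '.' (not opp) -> no flip
Dir NE: first cell '.' (not opp) -> no flip
Dir W: first cell '.' (not opp) -> no flip
Dir E: first cell '.' (not opp) -> no flip
Dir SW: opp run (2,3) capped by B -> flip
Dir S: opp run (2,4), next='.' -> no flip
Dir SE: first cell '.' (not opp) -> no flip

Answer: (2,3)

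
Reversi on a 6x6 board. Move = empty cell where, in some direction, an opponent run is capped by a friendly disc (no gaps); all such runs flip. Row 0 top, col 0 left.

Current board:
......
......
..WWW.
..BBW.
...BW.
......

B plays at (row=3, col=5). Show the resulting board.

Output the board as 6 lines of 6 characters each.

Answer: ......
......
..WWW.
..BBBB
...BW.
......

Derivation:
Place B at (3,5); scan 8 dirs for brackets.
Dir NW: opp run (2,4), next='.' -> no flip
Dir N: first cell '.' (not opp) -> no flip
Dir NE: edge -> no flip
Dir W: opp run (3,4) capped by B -> flip
Dir E: edge -> no flip
Dir SW: opp run (4,4), next='.' -> no flip
Dir S: first cell '.' (not opp) -> no flip
Dir SE: edge -> no flip
All flips: (3,4)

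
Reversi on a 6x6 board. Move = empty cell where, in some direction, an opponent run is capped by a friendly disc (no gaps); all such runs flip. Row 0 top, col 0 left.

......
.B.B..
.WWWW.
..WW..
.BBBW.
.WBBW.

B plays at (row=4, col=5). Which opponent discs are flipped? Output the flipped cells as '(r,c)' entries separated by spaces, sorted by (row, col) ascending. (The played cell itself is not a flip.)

Answer: (4,4)

Derivation:
Dir NW: first cell '.' (not opp) -> no flip
Dir N: first cell '.' (not opp) -> no flip
Dir NE: edge -> no flip
Dir W: opp run (4,4) capped by B -> flip
Dir E: edge -> no flip
Dir SW: opp run (5,4), next=edge -> no flip
Dir S: first cell '.' (not opp) -> no flip
Dir SE: edge -> no flip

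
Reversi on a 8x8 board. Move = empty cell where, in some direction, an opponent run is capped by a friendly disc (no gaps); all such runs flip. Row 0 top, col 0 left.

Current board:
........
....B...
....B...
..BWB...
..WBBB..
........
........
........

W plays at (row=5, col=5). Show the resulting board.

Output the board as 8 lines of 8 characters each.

Place W at (5,5); scan 8 dirs for brackets.
Dir NW: opp run (4,4) capped by W -> flip
Dir N: opp run (4,5), next='.' -> no flip
Dir NE: first cell '.' (not opp) -> no flip
Dir W: first cell '.' (not opp) -> no flip
Dir E: first cell '.' (not opp) -> no flip
Dir SW: first cell '.' (not opp) -> no flip
Dir S: first cell '.' (not opp) -> no flip
Dir SE: first cell '.' (not opp) -> no flip
All flips: (4,4)

Answer: ........
....B...
....B...
..BWB...
..WBWB..
.....W..
........
........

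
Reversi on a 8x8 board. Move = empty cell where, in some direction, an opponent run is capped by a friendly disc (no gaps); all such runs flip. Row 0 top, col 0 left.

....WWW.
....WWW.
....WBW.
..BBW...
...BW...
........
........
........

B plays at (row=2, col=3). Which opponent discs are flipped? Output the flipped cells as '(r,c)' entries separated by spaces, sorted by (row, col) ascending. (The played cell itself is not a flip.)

Dir NW: first cell '.' (not opp) -> no flip
Dir N: first cell '.' (not opp) -> no flip
Dir NE: opp run (1,4) (0,5), next=edge -> no flip
Dir W: first cell '.' (not opp) -> no flip
Dir E: opp run (2,4) capped by B -> flip
Dir SW: first cell 'B' (not opp) -> no flip
Dir S: first cell 'B' (not opp) -> no flip
Dir SE: opp run (3,4), next='.' -> no flip

Answer: (2,4)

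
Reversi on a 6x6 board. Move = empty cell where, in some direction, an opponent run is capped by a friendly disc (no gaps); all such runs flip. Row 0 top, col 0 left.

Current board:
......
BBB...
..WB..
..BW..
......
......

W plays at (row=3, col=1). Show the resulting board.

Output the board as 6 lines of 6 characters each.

Answer: ......
BBB...
..WB..
.WWW..
......
......

Derivation:
Place W at (3,1); scan 8 dirs for brackets.
Dir NW: first cell '.' (not opp) -> no flip
Dir N: first cell '.' (not opp) -> no flip
Dir NE: first cell 'W' (not opp) -> no flip
Dir W: first cell '.' (not opp) -> no flip
Dir E: opp run (3,2) capped by W -> flip
Dir SW: first cell '.' (not opp) -> no flip
Dir S: first cell '.' (not opp) -> no flip
Dir SE: first cell '.' (not opp) -> no flip
All flips: (3,2)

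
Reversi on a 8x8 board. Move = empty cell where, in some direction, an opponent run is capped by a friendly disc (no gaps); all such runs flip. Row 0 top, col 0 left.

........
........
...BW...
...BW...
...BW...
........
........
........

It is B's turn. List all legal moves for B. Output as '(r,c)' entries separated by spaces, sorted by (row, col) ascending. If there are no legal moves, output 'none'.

(1,3): no bracket -> illegal
(1,4): no bracket -> illegal
(1,5): flips 1 -> legal
(2,5): flips 2 -> legal
(3,5): flips 1 -> legal
(4,5): flips 2 -> legal
(5,3): no bracket -> illegal
(5,4): no bracket -> illegal
(5,5): flips 1 -> legal

Answer: (1,5) (2,5) (3,5) (4,5) (5,5)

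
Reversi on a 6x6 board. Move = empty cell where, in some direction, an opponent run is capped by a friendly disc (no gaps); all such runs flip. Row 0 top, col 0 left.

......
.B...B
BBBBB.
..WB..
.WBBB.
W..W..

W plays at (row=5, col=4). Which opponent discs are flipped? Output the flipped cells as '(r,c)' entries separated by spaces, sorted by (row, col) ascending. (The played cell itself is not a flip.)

Answer: (4,3)

Derivation:
Dir NW: opp run (4,3) capped by W -> flip
Dir N: opp run (4,4), next='.' -> no flip
Dir NE: first cell '.' (not opp) -> no flip
Dir W: first cell 'W' (not opp) -> no flip
Dir E: first cell '.' (not opp) -> no flip
Dir SW: edge -> no flip
Dir S: edge -> no flip
Dir SE: edge -> no flip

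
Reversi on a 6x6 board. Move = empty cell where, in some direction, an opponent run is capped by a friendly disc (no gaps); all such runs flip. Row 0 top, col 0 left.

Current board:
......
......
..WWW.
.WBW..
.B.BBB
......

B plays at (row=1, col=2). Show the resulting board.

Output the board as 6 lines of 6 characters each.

Answer: ......
..B...
..BWW.
.WBW..
.B.BBB
......

Derivation:
Place B at (1,2); scan 8 dirs for brackets.
Dir NW: first cell '.' (not opp) -> no flip
Dir N: first cell '.' (not opp) -> no flip
Dir NE: first cell '.' (not opp) -> no flip
Dir W: first cell '.' (not opp) -> no flip
Dir E: first cell '.' (not opp) -> no flip
Dir SW: first cell '.' (not opp) -> no flip
Dir S: opp run (2,2) capped by B -> flip
Dir SE: opp run (2,3), next='.' -> no flip
All flips: (2,2)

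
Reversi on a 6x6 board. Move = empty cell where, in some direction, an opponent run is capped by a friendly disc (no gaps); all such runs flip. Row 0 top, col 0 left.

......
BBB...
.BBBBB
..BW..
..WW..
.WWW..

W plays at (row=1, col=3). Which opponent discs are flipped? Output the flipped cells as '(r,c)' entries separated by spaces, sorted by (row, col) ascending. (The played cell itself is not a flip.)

Dir NW: first cell '.' (not opp) -> no flip
Dir N: first cell '.' (not opp) -> no flip
Dir NE: first cell '.' (not opp) -> no flip
Dir W: opp run (1,2) (1,1) (1,0), next=edge -> no flip
Dir E: first cell '.' (not opp) -> no flip
Dir SW: opp run (2,2), next='.' -> no flip
Dir S: opp run (2,3) capped by W -> flip
Dir SE: opp run (2,4), next='.' -> no flip

Answer: (2,3)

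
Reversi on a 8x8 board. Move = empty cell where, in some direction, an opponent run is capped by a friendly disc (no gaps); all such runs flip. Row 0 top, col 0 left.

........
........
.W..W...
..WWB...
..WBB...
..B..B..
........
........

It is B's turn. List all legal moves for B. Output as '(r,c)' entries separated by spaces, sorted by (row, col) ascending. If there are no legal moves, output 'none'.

(1,0): flips 2 -> legal
(1,1): no bracket -> illegal
(1,2): no bracket -> illegal
(1,3): no bracket -> illegal
(1,4): flips 1 -> legal
(1,5): no bracket -> illegal
(2,0): no bracket -> illegal
(2,2): flips 3 -> legal
(2,3): flips 1 -> legal
(2,5): no bracket -> illegal
(3,0): no bracket -> illegal
(3,1): flips 2 -> legal
(3,5): no bracket -> illegal
(4,1): flips 1 -> legal
(5,1): no bracket -> illegal
(5,3): no bracket -> illegal

Answer: (1,0) (1,4) (2,2) (2,3) (3,1) (4,1)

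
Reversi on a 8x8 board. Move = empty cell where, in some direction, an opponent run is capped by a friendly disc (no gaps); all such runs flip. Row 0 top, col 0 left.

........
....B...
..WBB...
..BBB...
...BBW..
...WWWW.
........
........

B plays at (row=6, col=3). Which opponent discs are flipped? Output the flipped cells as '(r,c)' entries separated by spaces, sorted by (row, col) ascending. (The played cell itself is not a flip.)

Answer: (5,3)

Derivation:
Dir NW: first cell '.' (not opp) -> no flip
Dir N: opp run (5,3) capped by B -> flip
Dir NE: opp run (5,4) (4,5), next='.' -> no flip
Dir W: first cell '.' (not opp) -> no flip
Dir E: first cell '.' (not opp) -> no flip
Dir SW: first cell '.' (not opp) -> no flip
Dir S: first cell '.' (not opp) -> no flip
Dir SE: first cell '.' (not opp) -> no flip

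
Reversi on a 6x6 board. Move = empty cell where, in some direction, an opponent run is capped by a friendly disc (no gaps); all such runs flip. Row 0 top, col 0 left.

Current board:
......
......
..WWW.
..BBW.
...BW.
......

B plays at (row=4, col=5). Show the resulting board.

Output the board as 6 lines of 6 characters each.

Place B at (4,5); scan 8 dirs for brackets.
Dir NW: opp run (3,4) (2,3), next='.' -> no flip
Dir N: first cell '.' (not opp) -> no flip
Dir NE: edge -> no flip
Dir W: opp run (4,4) capped by B -> flip
Dir E: edge -> no flip
Dir SW: first cell '.' (not opp) -> no flip
Dir S: first cell '.' (not opp) -> no flip
Dir SE: edge -> no flip
All flips: (4,4)

Answer: ......
......
..WWW.
..BBW.
...BBB
......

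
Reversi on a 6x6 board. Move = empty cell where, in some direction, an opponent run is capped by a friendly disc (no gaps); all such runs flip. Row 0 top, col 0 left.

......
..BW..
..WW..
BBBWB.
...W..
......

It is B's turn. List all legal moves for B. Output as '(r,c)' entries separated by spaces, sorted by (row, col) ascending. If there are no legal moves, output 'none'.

(0,2): no bracket -> illegal
(0,3): no bracket -> illegal
(0,4): flips 2 -> legal
(1,1): no bracket -> illegal
(1,4): flips 2 -> legal
(2,1): no bracket -> illegal
(2,4): no bracket -> illegal
(4,2): no bracket -> illegal
(4,4): no bracket -> illegal
(5,2): flips 1 -> legal
(5,3): no bracket -> illegal
(5,4): flips 1 -> legal

Answer: (0,4) (1,4) (5,2) (5,4)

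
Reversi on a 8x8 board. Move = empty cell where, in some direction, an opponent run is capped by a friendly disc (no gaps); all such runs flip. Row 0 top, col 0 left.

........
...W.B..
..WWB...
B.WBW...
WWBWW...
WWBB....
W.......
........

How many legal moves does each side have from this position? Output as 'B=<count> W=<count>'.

-- B to move --
(0,2): flips 1 -> legal
(0,3): flips 2 -> legal
(0,4): no bracket -> illegal
(1,1): flips 1 -> legal
(1,2): flips 2 -> legal
(1,4): no bracket -> illegal
(2,1): flips 2 -> legal
(2,5): flips 2 -> legal
(3,1): flips 1 -> legal
(3,5): flips 2 -> legal
(4,5): flips 2 -> legal
(5,4): flips 2 -> legal
(5,5): flips 1 -> legal
(6,1): no bracket -> illegal
(6,2): no bracket -> illegal
(7,0): flips 3 -> legal
(7,1): no bracket -> illegal
B mobility = 12
-- W to move --
(0,4): no bracket -> illegal
(0,5): no bracket -> illegal
(0,6): flips 4 -> legal
(1,4): flips 1 -> legal
(1,6): no bracket -> illegal
(2,0): flips 1 -> legal
(2,1): no bracket -> illegal
(2,5): flips 1 -> legal
(2,6): no bracket -> illegal
(3,1): no bracket -> illegal
(3,5): flips 1 -> legal
(5,4): flips 2 -> legal
(6,1): flips 1 -> legal
(6,2): flips 3 -> legal
(6,3): flips 2 -> legal
(6,4): no bracket -> illegal
W mobility = 9

Answer: B=12 W=9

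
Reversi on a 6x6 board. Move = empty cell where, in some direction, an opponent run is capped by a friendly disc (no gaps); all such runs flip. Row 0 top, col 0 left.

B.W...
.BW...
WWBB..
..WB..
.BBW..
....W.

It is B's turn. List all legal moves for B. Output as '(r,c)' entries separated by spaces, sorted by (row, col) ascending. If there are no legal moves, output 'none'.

(0,1): flips 1 -> legal
(0,3): no bracket -> illegal
(1,0): no bracket -> illegal
(1,3): flips 1 -> legal
(3,0): no bracket -> illegal
(3,1): flips 2 -> legal
(3,4): no bracket -> illegal
(4,4): flips 1 -> legal
(4,5): no bracket -> illegal
(5,2): no bracket -> illegal
(5,3): flips 1 -> legal
(5,5): no bracket -> illegal

Answer: (0,1) (1,3) (3,1) (4,4) (5,3)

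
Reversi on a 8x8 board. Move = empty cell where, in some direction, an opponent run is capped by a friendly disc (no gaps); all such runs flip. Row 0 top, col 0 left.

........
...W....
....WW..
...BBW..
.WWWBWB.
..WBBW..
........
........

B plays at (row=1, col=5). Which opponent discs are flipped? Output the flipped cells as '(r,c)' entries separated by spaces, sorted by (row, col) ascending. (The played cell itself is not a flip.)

Dir NW: first cell '.' (not opp) -> no flip
Dir N: first cell '.' (not opp) -> no flip
Dir NE: first cell '.' (not opp) -> no flip
Dir W: first cell '.' (not opp) -> no flip
Dir E: first cell '.' (not opp) -> no flip
Dir SW: opp run (2,4) capped by B -> flip
Dir S: opp run (2,5) (3,5) (4,5) (5,5), next='.' -> no flip
Dir SE: first cell '.' (not opp) -> no flip

Answer: (2,4)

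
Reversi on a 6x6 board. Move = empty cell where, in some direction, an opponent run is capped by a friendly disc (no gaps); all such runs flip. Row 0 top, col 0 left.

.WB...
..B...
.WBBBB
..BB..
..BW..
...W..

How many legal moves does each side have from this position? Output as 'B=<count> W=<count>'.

Answer: B=6 W=5

Derivation:
-- B to move --
(0,0): flips 1 -> legal
(1,0): flips 1 -> legal
(1,1): no bracket -> illegal
(2,0): flips 1 -> legal
(3,0): flips 1 -> legal
(3,1): no bracket -> illegal
(3,4): no bracket -> illegal
(4,4): flips 1 -> legal
(5,2): no bracket -> illegal
(5,4): flips 1 -> legal
B mobility = 6
-- W to move --
(0,3): flips 2 -> legal
(1,1): no bracket -> illegal
(1,3): flips 2 -> legal
(1,4): no bracket -> illegal
(1,5): no bracket -> illegal
(3,1): flips 1 -> legal
(3,4): flips 2 -> legal
(3,5): no bracket -> illegal
(4,1): flips 1 -> legal
(4,4): no bracket -> illegal
(5,1): no bracket -> illegal
(5,2): no bracket -> illegal
W mobility = 5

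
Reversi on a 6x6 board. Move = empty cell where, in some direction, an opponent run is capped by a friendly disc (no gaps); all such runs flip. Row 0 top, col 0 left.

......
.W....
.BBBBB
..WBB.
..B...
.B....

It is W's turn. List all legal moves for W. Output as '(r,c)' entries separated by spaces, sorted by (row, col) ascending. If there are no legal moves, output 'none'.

Answer: (1,0) (1,2) (1,4) (3,1) (3,5) (4,4) (5,2)

Derivation:
(1,0): flips 1 -> legal
(1,2): flips 1 -> legal
(1,3): no bracket -> illegal
(1,4): flips 1 -> legal
(1,5): no bracket -> illegal
(2,0): no bracket -> illegal
(3,0): no bracket -> illegal
(3,1): flips 1 -> legal
(3,5): flips 2 -> legal
(4,0): no bracket -> illegal
(4,1): no bracket -> illegal
(4,3): no bracket -> illegal
(4,4): flips 2 -> legal
(4,5): no bracket -> illegal
(5,0): no bracket -> illegal
(5,2): flips 1 -> legal
(5,3): no bracket -> illegal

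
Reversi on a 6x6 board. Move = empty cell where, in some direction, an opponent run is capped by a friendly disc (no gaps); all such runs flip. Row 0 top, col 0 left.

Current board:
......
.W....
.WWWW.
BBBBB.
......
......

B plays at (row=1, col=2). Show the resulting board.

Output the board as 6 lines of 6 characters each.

Answer: ......
.WB...
.BBBW.
BBBBB.
......
......

Derivation:
Place B at (1,2); scan 8 dirs for brackets.
Dir NW: first cell '.' (not opp) -> no flip
Dir N: first cell '.' (not opp) -> no flip
Dir NE: first cell '.' (not opp) -> no flip
Dir W: opp run (1,1), next='.' -> no flip
Dir E: first cell '.' (not opp) -> no flip
Dir SW: opp run (2,1) capped by B -> flip
Dir S: opp run (2,2) capped by B -> flip
Dir SE: opp run (2,3) capped by B -> flip
All flips: (2,1) (2,2) (2,3)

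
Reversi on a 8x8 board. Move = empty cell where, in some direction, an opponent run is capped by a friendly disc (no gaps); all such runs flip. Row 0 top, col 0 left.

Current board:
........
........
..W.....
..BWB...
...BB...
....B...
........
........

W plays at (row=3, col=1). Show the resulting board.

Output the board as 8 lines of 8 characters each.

Answer: ........
........
..W.....
.WWWB...
...BB...
....B...
........
........

Derivation:
Place W at (3,1); scan 8 dirs for brackets.
Dir NW: first cell '.' (not opp) -> no flip
Dir N: first cell '.' (not opp) -> no flip
Dir NE: first cell 'W' (not opp) -> no flip
Dir W: first cell '.' (not opp) -> no flip
Dir E: opp run (3,2) capped by W -> flip
Dir SW: first cell '.' (not opp) -> no flip
Dir S: first cell '.' (not opp) -> no flip
Dir SE: first cell '.' (not opp) -> no flip
All flips: (3,2)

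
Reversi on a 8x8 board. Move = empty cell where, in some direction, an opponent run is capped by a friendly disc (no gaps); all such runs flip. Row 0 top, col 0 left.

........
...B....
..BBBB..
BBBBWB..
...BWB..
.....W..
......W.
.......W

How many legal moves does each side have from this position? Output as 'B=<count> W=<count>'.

Answer: B=3 W=11

Derivation:
-- B to move --
(4,6): no bracket -> illegal
(5,3): flips 1 -> legal
(5,4): flips 2 -> legal
(5,6): no bracket -> illegal
(5,7): no bracket -> illegal
(6,4): no bracket -> illegal
(6,5): flips 1 -> legal
(6,7): no bracket -> illegal
(7,5): no bracket -> illegal
(7,6): no bracket -> illegal
B mobility = 3
-- W to move --
(0,2): no bracket -> illegal
(0,3): no bracket -> illegal
(0,4): no bracket -> illegal
(1,1): flips 2 -> legal
(1,2): flips 1 -> legal
(1,4): flips 1 -> legal
(1,5): flips 3 -> legal
(1,6): flips 1 -> legal
(2,0): no bracket -> illegal
(2,1): no bracket -> illegal
(2,6): flips 1 -> legal
(3,6): flips 1 -> legal
(4,0): no bracket -> illegal
(4,1): no bracket -> illegal
(4,2): flips 1 -> legal
(4,6): flips 1 -> legal
(5,2): flips 1 -> legal
(5,3): no bracket -> illegal
(5,4): no bracket -> illegal
(5,6): flips 1 -> legal
W mobility = 11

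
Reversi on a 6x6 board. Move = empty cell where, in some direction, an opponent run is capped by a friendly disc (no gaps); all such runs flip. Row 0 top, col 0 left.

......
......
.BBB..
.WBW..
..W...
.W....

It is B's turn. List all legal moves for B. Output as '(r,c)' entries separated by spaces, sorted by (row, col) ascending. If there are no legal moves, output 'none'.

(2,0): no bracket -> illegal
(2,4): no bracket -> illegal
(3,0): flips 1 -> legal
(3,4): flips 1 -> legal
(4,0): flips 1 -> legal
(4,1): flips 1 -> legal
(4,3): flips 1 -> legal
(4,4): flips 1 -> legal
(5,0): no bracket -> illegal
(5,2): flips 1 -> legal
(5,3): no bracket -> illegal

Answer: (3,0) (3,4) (4,0) (4,1) (4,3) (4,4) (5,2)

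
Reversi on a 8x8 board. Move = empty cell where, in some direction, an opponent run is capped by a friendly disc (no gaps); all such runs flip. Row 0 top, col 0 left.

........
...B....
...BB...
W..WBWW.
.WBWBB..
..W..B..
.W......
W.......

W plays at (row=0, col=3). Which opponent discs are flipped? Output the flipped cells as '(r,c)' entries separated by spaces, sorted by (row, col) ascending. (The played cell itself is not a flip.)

Answer: (1,3) (2,3)

Derivation:
Dir NW: edge -> no flip
Dir N: edge -> no flip
Dir NE: edge -> no flip
Dir W: first cell '.' (not opp) -> no flip
Dir E: first cell '.' (not opp) -> no flip
Dir SW: first cell '.' (not opp) -> no flip
Dir S: opp run (1,3) (2,3) capped by W -> flip
Dir SE: first cell '.' (not opp) -> no flip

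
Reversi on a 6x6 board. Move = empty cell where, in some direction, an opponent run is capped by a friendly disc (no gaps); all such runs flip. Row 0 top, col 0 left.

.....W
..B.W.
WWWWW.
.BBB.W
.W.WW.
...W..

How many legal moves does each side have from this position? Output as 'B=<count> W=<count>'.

-- B to move --
(0,3): no bracket -> illegal
(0,4): no bracket -> illegal
(1,0): flips 1 -> legal
(1,1): flips 2 -> legal
(1,3): flips 2 -> legal
(1,5): flips 1 -> legal
(2,5): no bracket -> illegal
(3,0): flips 1 -> legal
(3,4): flips 1 -> legal
(4,0): no bracket -> illegal
(4,2): no bracket -> illegal
(4,5): no bracket -> illegal
(5,0): flips 1 -> legal
(5,1): flips 1 -> legal
(5,2): no bracket -> illegal
(5,4): flips 1 -> legal
(5,5): flips 1 -> legal
B mobility = 10
-- W to move --
(0,1): flips 1 -> legal
(0,2): flips 1 -> legal
(0,3): flips 1 -> legal
(1,1): no bracket -> illegal
(1,3): no bracket -> illegal
(3,0): no bracket -> illegal
(3,4): no bracket -> illegal
(4,0): flips 1 -> legal
(4,2): flips 3 -> legal
W mobility = 5

Answer: B=10 W=5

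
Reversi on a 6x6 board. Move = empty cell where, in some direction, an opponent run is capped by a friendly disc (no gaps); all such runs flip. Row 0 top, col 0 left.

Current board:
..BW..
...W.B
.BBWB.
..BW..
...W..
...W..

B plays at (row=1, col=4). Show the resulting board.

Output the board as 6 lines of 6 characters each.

Answer: ..BW..
...WBB
.BBBB.
..BW..
...W..
...W..

Derivation:
Place B at (1,4); scan 8 dirs for brackets.
Dir NW: opp run (0,3), next=edge -> no flip
Dir N: first cell '.' (not opp) -> no flip
Dir NE: first cell '.' (not opp) -> no flip
Dir W: opp run (1,3), next='.' -> no flip
Dir E: first cell 'B' (not opp) -> no flip
Dir SW: opp run (2,3) capped by B -> flip
Dir S: first cell 'B' (not opp) -> no flip
Dir SE: first cell '.' (not opp) -> no flip
All flips: (2,3)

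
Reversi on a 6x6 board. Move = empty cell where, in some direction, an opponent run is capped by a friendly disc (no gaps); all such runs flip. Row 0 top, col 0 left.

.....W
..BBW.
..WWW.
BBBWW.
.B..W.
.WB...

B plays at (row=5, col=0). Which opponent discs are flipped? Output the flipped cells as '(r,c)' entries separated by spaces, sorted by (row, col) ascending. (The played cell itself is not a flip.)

Dir NW: edge -> no flip
Dir N: first cell '.' (not opp) -> no flip
Dir NE: first cell 'B' (not opp) -> no flip
Dir W: edge -> no flip
Dir E: opp run (5,1) capped by B -> flip
Dir SW: edge -> no flip
Dir S: edge -> no flip
Dir SE: edge -> no flip

Answer: (5,1)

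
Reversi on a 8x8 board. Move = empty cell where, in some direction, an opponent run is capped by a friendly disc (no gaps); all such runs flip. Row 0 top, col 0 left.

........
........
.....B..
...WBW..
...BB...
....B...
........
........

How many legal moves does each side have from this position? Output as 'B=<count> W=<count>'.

-- B to move --
(2,2): flips 1 -> legal
(2,3): flips 1 -> legal
(2,4): no bracket -> illegal
(2,6): flips 1 -> legal
(3,2): flips 1 -> legal
(3,6): flips 1 -> legal
(4,2): no bracket -> illegal
(4,5): flips 1 -> legal
(4,6): no bracket -> illegal
B mobility = 6
-- W to move --
(1,4): no bracket -> illegal
(1,5): flips 1 -> legal
(1,6): no bracket -> illegal
(2,3): no bracket -> illegal
(2,4): no bracket -> illegal
(2,6): no bracket -> illegal
(3,2): no bracket -> illegal
(3,6): no bracket -> illegal
(4,2): no bracket -> illegal
(4,5): no bracket -> illegal
(5,2): no bracket -> illegal
(5,3): flips 2 -> legal
(5,5): flips 1 -> legal
(6,3): no bracket -> illegal
(6,4): no bracket -> illegal
(6,5): no bracket -> illegal
W mobility = 3

Answer: B=6 W=3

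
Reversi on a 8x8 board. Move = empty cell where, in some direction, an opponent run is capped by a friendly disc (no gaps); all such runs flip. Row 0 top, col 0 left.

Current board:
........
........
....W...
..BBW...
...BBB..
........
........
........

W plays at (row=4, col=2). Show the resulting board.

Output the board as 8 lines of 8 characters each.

Answer: ........
........
....W...
..BWW...
..WBBB..
........
........
........

Derivation:
Place W at (4,2); scan 8 dirs for brackets.
Dir NW: first cell '.' (not opp) -> no flip
Dir N: opp run (3,2), next='.' -> no flip
Dir NE: opp run (3,3) capped by W -> flip
Dir W: first cell '.' (not opp) -> no flip
Dir E: opp run (4,3) (4,4) (4,5), next='.' -> no flip
Dir SW: first cell '.' (not opp) -> no flip
Dir S: first cell '.' (not opp) -> no flip
Dir SE: first cell '.' (not opp) -> no flip
All flips: (3,3)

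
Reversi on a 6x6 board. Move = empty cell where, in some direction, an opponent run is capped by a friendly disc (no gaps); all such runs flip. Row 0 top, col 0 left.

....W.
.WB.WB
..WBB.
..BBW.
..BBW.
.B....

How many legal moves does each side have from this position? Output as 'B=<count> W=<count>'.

Answer: B=10 W=7

Derivation:
-- B to move --
(0,0): flips 2 -> legal
(0,1): no bracket -> illegal
(0,2): no bracket -> illegal
(0,3): no bracket -> illegal
(0,5): flips 1 -> legal
(1,0): flips 1 -> legal
(1,3): flips 1 -> legal
(2,0): no bracket -> illegal
(2,1): flips 1 -> legal
(2,5): flips 1 -> legal
(3,1): no bracket -> illegal
(3,5): flips 1 -> legal
(4,5): flips 2 -> legal
(5,3): no bracket -> illegal
(5,4): flips 2 -> legal
(5,5): flips 1 -> legal
B mobility = 10
-- W to move --
(0,1): flips 2 -> legal
(0,2): flips 1 -> legal
(0,3): no bracket -> illegal
(0,5): no bracket -> illegal
(1,3): flips 1 -> legal
(2,1): no bracket -> illegal
(2,5): flips 2 -> legal
(3,1): flips 2 -> legal
(3,5): no bracket -> illegal
(4,0): no bracket -> illegal
(4,1): flips 4 -> legal
(5,0): no bracket -> illegal
(5,2): flips 3 -> legal
(5,3): no bracket -> illegal
(5,4): no bracket -> illegal
W mobility = 7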